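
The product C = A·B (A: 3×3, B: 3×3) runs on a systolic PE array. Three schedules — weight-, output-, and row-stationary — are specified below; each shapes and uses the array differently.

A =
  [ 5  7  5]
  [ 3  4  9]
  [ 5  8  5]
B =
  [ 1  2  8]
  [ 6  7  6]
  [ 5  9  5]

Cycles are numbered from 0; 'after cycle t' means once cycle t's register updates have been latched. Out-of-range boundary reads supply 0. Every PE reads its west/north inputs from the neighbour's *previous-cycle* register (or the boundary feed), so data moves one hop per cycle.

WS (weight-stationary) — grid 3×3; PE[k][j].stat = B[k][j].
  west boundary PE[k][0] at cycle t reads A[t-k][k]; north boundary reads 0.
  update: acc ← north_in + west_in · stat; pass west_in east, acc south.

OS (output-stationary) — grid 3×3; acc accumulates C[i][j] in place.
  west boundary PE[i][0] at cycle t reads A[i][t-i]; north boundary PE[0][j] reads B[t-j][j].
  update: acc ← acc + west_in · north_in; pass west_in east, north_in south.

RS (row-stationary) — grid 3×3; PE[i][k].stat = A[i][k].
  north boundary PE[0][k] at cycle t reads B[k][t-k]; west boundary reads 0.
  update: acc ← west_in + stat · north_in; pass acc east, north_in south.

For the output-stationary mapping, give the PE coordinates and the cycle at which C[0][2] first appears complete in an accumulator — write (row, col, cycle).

(row, col, cycle) = (0, 2, 4)

OS — PE[0][2] is where C[0][2] collects:
  step 0 · PE0,2: acc=0; fwd→0 fwd↓0
  step 1 · PE0,2: acc=0; fwd→0 fwd↓0
  step 2 · PE0,2: acc=40; fwd→5 fwd↓8
  step 3 · PE0,2: acc=82; fwd→7 fwd↓6
  step 4 · PE0,2: acc=107; fwd→5 fwd↓5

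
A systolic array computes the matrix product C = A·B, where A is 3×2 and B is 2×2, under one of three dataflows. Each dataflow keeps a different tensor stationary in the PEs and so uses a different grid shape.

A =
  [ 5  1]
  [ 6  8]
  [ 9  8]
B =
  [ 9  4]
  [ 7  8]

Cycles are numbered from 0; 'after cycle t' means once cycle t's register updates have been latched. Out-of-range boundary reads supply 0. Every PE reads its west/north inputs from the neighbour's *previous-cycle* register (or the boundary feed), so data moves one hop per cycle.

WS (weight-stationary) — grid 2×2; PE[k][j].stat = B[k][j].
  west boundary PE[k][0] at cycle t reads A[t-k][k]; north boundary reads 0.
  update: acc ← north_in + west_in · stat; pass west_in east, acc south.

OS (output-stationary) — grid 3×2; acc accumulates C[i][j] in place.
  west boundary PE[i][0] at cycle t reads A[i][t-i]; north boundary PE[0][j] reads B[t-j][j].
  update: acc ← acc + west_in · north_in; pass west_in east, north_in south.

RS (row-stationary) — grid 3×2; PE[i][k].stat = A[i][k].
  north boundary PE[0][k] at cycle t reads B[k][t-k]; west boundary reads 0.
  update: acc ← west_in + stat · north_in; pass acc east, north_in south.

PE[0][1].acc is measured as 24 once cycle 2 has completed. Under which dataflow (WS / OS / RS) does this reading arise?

dataflow = WS

Under WS (2×2), PE[0][1]:
  @0  [0,1]  acc 0  |  →0  ↓0
  @1  [0,1]  acc 20  |  →5  ↓20
  @2  [0,1]  acc 24  |  →6  ↓24
Under OS (3×2), PE[0][1]:
  @0  [0,1]  acc 0  |  →0  ↓0
  @1  [0,1]  acc 20  |  →5  ↓4
  @2  [0,1]  acc 28  |  →1  ↓8
Under RS (3×2), PE[0][1]:
  @0  [0,1]  acc 0  |  →0  ↓0
  @1  [0,1]  acc 52  |  →52  ↓7
  @2  [0,1]  acc 28  |  →28  ↓8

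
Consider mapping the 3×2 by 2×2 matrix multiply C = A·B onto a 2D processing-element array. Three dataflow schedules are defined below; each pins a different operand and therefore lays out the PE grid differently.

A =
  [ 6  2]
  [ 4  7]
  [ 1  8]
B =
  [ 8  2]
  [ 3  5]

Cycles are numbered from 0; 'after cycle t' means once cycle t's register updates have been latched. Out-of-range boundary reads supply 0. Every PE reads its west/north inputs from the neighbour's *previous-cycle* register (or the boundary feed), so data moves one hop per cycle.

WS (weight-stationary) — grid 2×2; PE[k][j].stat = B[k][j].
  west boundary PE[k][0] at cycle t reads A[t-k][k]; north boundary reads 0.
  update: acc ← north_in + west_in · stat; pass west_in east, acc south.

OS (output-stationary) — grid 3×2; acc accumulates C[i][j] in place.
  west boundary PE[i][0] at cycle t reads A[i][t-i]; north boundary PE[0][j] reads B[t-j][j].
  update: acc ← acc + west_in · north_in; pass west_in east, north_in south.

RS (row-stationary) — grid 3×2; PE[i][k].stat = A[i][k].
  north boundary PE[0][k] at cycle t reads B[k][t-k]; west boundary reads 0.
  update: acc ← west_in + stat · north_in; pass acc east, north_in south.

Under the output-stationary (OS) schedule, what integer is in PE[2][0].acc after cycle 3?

OS 3×2: PE[2][0] cycle-by-cycle (with neighbour feeds):
  cycle 0: PE[1][0] → acc 0, east 0, south 0
  cycle 0: PE[2][0] → acc 0, east 0, south 0
  cycle 1: PE[1][0] → acc 32, east 4, south 8
  cycle 1: PE[2][0] → acc 0, east 0, south 0
  cycle 2: PE[1][0] → acc 53, east 7, south 3
  cycle 2: PE[2][0] → acc 8, east 1, south 8
  cycle 3: PE[1][0] → acc 53, east 0, south 0
  cycle 3: PE[2][0] → acc 32, east 8, south 3

PE[2][0].acc = 32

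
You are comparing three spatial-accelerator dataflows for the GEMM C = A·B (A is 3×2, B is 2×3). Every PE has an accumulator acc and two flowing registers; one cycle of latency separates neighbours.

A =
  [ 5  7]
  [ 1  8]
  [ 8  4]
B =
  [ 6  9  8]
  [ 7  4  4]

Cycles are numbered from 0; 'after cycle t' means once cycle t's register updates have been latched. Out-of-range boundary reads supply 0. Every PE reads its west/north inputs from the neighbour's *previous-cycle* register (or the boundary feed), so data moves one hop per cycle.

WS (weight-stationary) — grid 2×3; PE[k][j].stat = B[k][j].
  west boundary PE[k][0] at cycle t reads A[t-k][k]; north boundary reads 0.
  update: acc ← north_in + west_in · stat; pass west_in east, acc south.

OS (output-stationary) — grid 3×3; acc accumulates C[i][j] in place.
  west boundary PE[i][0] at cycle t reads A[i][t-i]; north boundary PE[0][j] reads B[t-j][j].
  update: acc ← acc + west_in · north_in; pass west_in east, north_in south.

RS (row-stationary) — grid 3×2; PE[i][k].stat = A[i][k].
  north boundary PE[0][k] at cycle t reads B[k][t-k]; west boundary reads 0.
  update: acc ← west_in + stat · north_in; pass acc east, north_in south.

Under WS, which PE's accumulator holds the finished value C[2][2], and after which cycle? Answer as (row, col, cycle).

(row, col, cycle) = (1, 2, 5)

WS — PE[1][2] is where C[2][2] collects:
  step 0 · PE1,2: acc=0; fwd→0 fwd↓0
  step 1 · PE1,2: acc=0; fwd→0 fwd↓0
  step 2 · PE1,2: acc=0; fwd→0 fwd↓0
  step 3 · PE1,2: acc=68; fwd→7 fwd↓68
  step 4 · PE1,2: acc=40; fwd→8 fwd↓40
  step 5 · PE1,2: acc=80; fwd→4 fwd↓80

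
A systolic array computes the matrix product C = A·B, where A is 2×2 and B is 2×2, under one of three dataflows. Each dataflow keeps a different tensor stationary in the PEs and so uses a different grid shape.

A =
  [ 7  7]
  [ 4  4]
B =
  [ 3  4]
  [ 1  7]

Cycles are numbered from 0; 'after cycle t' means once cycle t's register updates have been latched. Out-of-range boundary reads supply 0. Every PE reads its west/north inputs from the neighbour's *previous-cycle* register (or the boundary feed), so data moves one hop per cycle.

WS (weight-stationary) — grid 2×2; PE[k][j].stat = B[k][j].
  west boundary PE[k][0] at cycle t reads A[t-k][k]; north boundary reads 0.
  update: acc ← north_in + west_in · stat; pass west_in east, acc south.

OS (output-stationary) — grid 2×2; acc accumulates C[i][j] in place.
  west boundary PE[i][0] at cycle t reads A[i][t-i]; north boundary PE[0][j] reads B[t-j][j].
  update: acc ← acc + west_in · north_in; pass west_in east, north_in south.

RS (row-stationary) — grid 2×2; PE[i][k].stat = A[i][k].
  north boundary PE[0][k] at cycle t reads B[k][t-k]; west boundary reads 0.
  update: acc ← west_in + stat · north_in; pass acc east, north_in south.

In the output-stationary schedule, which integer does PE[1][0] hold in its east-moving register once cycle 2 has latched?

register = 4

OS (2×2). Following PE[1][0] plus its west/north inputs:
  step 0 · PE0,0: acc=21; fwd→7 fwd↓3
  step 0 · PE1,0: acc=0; fwd→0 fwd↓0
  step 1 · PE0,0: acc=28; fwd→7 fwd↓1
  step 1 · PE1,0: acc=12; fwd→4 fwd↓3
  step 2 · PE0,0: acc=28; fwd→0 fwd↓0
  step 2 · PE1,0: acc=16; fwd→4 fwd↓1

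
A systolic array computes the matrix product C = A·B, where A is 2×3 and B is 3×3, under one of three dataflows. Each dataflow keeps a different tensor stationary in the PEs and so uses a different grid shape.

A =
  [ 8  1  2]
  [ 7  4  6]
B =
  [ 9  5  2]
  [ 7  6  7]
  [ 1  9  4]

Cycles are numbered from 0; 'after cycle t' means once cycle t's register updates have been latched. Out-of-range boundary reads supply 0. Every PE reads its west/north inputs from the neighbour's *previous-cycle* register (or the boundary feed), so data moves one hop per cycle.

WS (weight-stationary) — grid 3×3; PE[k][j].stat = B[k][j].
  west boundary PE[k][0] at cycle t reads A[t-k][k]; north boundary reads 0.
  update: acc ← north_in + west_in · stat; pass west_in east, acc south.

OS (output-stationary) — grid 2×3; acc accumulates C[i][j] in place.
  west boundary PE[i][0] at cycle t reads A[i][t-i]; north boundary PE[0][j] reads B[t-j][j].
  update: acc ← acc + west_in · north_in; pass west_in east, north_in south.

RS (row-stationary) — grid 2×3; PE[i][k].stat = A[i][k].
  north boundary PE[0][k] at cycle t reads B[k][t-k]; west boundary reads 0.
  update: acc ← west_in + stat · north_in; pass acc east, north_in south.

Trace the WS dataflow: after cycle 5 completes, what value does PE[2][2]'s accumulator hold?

PE[2][2].acc = 66

WS 3×3: PE[2][2] cycle-by-cycle (with neighbour feeds):
  0: (1,2).acc=0  regs=<0,0>
  0: (2,1).acc=0  regs=<0,0>
  0: (2,2).acc=0  regs=<0,0>
  1: (1,2).acc=0  regs=<0,0>
  1: (2,1).acc=0  regs=<0,0>
  1: (2,2).acc=0  regs=<0,0>
  2: (1,2).acc=0  regs=<0,0>
  2: (2,1).acc=0  regs=<0,0>
  2: (2,2).acc=0  regs=<0,0>
  3: (1,2).acc=23  regs=<1,23>
  3: (2,1).acc=64  regs=<2,64>
  3: (2,2).acc=0  regs=<0,0>
  4: (1,2).acc=42  regs=<4,42>
  4: (2,1).acc=113  regs=<6,113>
  4: (2,2).acc=31  regs=<2,31>
  5: (1,2).acc=0  regs=<0,0>
  5: (2,1).acc=0  regs=<0,0>
  5: (2,2).acc=66  regs=<6,66>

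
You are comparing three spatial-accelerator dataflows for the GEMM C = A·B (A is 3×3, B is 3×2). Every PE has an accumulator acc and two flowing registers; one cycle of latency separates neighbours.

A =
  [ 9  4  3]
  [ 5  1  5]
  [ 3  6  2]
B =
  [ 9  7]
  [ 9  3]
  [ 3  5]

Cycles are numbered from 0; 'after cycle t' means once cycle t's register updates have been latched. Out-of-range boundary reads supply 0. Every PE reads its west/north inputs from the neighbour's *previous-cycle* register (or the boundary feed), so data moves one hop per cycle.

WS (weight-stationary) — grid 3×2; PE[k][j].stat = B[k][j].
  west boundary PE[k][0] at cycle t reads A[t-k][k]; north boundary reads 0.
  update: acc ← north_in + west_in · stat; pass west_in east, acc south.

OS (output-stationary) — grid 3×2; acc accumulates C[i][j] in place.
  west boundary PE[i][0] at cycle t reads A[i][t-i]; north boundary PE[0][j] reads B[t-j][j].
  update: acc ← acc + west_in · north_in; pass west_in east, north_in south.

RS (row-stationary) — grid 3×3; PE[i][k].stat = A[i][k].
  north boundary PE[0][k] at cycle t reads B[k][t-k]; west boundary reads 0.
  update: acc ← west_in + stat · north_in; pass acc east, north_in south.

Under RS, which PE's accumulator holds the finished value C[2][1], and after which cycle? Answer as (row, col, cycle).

(row, col, cycle) = (2, 2, 5)

RS — PE[2][2] is where C[2][1] collects:
  step 0 · PE2,2: acc=0; fwd→0 fwd↓0
  step 1 · PE2,2: acc=0; fwd→0 fwd↓0
  step 2 · PE2,2: acc=0; fwd→0 fwd↓0
  step 3 · PE2,2: acc=0; fwd→0 fwd↓0
  step 4 · PE2,2: acc=87; fwd→87 fwd↓3
  step 5 · PE2,2: acc=49; fwd→49 fwd↓5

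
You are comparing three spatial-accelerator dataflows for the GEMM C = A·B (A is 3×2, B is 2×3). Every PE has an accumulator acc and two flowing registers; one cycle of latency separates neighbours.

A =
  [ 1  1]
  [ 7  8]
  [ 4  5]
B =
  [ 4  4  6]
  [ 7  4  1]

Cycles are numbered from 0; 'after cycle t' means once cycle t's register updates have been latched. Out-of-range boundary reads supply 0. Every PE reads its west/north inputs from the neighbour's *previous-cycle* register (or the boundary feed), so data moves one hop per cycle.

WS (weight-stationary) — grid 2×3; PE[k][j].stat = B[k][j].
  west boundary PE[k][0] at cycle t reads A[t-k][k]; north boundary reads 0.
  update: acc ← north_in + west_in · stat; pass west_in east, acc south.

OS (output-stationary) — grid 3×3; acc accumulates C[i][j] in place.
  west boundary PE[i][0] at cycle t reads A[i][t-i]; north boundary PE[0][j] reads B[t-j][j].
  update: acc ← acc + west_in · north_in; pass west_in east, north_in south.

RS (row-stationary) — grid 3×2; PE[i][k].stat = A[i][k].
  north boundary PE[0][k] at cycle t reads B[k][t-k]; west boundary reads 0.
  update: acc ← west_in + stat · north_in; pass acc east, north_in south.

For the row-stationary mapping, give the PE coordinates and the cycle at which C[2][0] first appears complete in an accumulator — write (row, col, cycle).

Under RS, C[2][0] lands at PE[2][1]:
  t=0 PE[2][1]: acc=0 h=0 v=0
  t=1 PE[2][1]: acc=0 h=0 v=0
  t=2 PE[2][1]: acc=0 h=0 v=0
  t=3 PE[2][1]: acc=51 h=51 v=7

(row, col, cycle) = (2, 1, 3)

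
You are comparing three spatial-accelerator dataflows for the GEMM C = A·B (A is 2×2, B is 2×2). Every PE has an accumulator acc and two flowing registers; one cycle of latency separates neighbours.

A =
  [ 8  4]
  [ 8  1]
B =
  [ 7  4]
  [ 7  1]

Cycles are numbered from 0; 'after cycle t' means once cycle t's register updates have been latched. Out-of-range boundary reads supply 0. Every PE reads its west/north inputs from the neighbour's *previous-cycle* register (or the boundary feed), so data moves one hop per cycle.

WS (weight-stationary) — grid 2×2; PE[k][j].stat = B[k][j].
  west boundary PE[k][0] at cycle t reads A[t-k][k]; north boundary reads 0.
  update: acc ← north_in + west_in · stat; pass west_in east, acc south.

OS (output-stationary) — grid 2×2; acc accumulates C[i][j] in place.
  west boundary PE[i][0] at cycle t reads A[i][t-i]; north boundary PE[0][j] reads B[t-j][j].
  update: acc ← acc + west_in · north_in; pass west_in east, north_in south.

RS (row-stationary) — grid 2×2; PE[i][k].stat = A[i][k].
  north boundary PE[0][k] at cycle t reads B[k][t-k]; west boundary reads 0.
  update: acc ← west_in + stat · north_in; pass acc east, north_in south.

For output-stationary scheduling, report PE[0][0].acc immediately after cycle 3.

OS on a 2×2 grid — tracing PE[0][0] and its feeders:
  [0] (0,0) acc=56 (h:8 v:7)
  [1] (0,0) acc=84 (h:4 v:7)
  [2] (0,0) acc=84 (h:0 v:0)
  [3] (0,0) acc=84 (h:0 v:0)

PE[0][0].acc = 84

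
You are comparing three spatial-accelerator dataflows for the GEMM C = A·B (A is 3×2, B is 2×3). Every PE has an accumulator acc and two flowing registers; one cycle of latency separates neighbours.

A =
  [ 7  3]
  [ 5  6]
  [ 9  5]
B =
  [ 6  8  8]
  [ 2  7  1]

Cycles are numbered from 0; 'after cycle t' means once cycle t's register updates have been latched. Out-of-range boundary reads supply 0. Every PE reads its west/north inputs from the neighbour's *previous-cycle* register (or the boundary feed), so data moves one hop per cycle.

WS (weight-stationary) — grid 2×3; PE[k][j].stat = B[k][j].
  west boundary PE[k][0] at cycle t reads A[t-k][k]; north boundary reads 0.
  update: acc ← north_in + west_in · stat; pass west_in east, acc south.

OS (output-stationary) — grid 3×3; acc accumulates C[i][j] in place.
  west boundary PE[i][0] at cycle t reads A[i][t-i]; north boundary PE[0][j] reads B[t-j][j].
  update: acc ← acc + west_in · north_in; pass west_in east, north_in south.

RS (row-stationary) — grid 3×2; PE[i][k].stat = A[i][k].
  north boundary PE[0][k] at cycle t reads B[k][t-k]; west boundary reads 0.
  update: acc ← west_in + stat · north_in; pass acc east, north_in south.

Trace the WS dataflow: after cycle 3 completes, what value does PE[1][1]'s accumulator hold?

PE[1][1].acc = 82

Tracing WS — 2×3 array, target PE[1][1]:
  cycle 0: PE[0][1] → acc 0, east 0, south 0
  cycle 0: PE[1][0] → acc 0, east 0, south 0
  cycle 0: PE[1][1] → acc 0, east 0, south 0
  cycle 1: PE[0][1] → acc 56, east 7, south 56
  cycle 1: PE[1][0] → acc 48, east 3, south 48
  cycle 1: PE[1][1] → acc 0, east 0, south 0
  cycle 2: PE[0][1] → acc 40, east 5, south 40
  cycle 2: PE[1][0] → acc 42, east 6, south 42
  cycle 2: PE[1][1] → acc 77, east 3, south 77
  cycle 3: PE[0][1] → acc 72, east 9, south 72
  cycle 3: PE[1][0] → acc 64, east 5, south 64
  cycle 3: PE[1][1] → acc 82, east 6, south 82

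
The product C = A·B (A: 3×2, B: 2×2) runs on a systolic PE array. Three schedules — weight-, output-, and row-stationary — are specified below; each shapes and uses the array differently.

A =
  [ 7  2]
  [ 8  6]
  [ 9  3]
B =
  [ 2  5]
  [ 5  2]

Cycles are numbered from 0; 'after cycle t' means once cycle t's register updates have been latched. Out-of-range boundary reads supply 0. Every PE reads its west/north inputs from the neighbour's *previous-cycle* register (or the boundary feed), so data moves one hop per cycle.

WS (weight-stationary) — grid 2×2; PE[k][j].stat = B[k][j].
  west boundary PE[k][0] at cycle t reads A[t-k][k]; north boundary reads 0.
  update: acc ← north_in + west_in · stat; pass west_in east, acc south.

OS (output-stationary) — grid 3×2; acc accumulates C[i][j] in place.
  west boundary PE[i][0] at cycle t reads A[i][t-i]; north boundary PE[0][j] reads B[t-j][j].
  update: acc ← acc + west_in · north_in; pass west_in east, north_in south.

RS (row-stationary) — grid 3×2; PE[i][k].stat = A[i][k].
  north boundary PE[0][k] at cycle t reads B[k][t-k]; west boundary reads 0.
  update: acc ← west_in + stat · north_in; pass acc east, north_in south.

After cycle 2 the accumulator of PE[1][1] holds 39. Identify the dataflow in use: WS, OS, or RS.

— WS: 2×2; PE[1][1] trace:
  c0 r1c1: 0 / 0 / 0
  c1 r1c1: 0 / 0 / 0
  c2 r1c1: 39 / 2 / 39
— OS: 3×2; PE[1][1] trace:
  c0 r1c1: 0 / 0 / 0
  c1 r1c1: 0 / 0 / 0
  c2 r1c1: 40 / 8 / 5
— RS: 3×2; PE[1][1] trace:
  c0 r1c1: 0 / 0 / 0
  c1 r1c1: 0 / 0 / 0
  c2 r1c1: 46 / 46 / 5

dataflow = WS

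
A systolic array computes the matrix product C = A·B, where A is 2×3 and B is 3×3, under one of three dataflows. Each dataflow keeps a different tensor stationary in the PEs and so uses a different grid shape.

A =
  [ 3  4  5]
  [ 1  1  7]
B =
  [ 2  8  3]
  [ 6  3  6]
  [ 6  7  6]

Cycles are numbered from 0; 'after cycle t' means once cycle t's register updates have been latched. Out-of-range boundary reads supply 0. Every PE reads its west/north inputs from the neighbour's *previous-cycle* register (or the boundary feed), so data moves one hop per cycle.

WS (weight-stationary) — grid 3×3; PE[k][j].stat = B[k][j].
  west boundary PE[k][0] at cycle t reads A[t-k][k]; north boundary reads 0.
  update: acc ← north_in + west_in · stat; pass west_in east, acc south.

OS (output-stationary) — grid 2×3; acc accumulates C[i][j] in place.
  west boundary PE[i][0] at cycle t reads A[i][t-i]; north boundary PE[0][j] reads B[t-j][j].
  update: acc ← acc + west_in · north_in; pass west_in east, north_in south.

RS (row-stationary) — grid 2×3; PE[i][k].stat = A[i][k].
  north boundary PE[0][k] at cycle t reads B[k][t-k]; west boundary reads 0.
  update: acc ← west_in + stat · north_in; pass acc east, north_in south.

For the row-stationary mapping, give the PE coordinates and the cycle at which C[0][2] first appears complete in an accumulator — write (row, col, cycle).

RS — PE[0][2] is where C[0][2] collects:
  step 0 · PE0,2: acc=0; fwd→0 fwd↓0
  step 1 · PE0,2: acc=0; fwd→0 fwd↓0
  step 2 · PE0,2: acc=60; fwd→60 fwd↓6
  step 3 · PE0,2: acc=71; fwd→71 fwd↓7
  step 4 · PE0,2: acc=63; fwd→63 fwd↓6

(row, col, cycle) = (0, 2, 4)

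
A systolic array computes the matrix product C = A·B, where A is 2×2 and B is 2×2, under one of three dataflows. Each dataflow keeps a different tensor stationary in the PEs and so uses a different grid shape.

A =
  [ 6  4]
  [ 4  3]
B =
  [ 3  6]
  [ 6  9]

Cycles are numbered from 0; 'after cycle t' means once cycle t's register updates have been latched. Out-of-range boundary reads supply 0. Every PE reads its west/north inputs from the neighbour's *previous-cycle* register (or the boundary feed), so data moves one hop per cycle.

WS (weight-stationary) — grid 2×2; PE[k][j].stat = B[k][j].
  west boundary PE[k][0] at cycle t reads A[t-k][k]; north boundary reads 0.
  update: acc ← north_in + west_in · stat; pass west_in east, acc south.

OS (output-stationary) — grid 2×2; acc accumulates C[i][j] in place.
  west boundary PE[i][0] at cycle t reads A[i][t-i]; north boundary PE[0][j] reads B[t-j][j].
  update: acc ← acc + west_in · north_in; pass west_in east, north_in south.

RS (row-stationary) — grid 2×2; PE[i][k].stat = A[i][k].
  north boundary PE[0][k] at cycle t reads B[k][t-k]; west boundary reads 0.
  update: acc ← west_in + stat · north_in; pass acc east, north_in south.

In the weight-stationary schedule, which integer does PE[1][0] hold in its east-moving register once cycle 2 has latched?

WS (2×2). Following PE[1][0] plus its west/north inputs:
  c0 r0c0: 18 / 6 / 18
  c0 r1c0: 0 / 0 / 0
  c1 r0c0: 12 / 4 / 12
  c1 r1c0: 42 / 4 / 42
  c2 r0c0: 0 / 0 / 0
  c2 r1c0: 30 / 3 / 30

register = 3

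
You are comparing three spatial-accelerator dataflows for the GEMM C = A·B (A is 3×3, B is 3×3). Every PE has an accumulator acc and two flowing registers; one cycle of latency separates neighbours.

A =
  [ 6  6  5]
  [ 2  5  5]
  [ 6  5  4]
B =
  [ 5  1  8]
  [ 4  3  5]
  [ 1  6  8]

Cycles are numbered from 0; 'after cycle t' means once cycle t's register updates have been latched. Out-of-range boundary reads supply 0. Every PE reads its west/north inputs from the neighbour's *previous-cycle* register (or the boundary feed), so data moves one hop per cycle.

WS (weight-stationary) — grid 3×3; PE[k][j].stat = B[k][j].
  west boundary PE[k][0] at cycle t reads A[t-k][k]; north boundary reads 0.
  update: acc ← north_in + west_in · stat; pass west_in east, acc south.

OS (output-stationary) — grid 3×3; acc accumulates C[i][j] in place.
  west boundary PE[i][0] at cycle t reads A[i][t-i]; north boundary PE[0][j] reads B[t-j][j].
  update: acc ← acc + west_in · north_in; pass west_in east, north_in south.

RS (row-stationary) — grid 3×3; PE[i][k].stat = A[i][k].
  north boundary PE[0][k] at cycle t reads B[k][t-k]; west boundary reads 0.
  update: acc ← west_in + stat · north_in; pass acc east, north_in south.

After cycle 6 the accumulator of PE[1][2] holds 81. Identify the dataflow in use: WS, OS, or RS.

Under WS (3×3), PE[1][2]:
  cycle 0: PE[1][2] → acc 0, east 0, south 0
  cycle 1: PE[1][2] → acc 0, east 0, south 0
  cycle 2: PE[1][2] → acc 0, east 0, south 0
  cycle 3: PE[1][2] → acc 78, east 6, south 78
  cycle 4: PE[1][2] → acc 41, east 5, south 41
  cycle 5: PE[1][2] → acc 73, east 5, south 73
  cycle 6: PE[1][2] → acc 0, east 0, south 0
Under OS (3×3), PE[1][2]:
  cycle 0: PE[1][2] → acc 0, east 0, south 0
  cycle 1: PE[1][2] → acc 0, east 0, south 0
  cycle 2: PE[1][2] → acc 0, east 0, south 0
  cycle 3: PE[1][2] → acc 16, east 2, south 8
  cycle 4: PE[1][2] → acc 41, east 5, south 5
  cycle 5: PE[1][2] → acc 81, east 5, south 8
  cycle 6: PE[1][2] → acc 81, east 0, south 0
Under RS (3×3), PE[1][2]:
  cycle 0: PE[1][2] → acc 0, east 0, south 0
  cycle 1: PE[1][2] → acc 0, east 0, south 0
  cycle 2: PE[1][2] → acc 0, east 0, south 0
  cycle 3: PE[1][2] → acc 35, east 35, south 1
  cycle 4: PE[1][2] → acc 47, east 47, south 6
  cycle 5: PE[1][2] → acc 81, east 81, south 8
  cycle 6: PE[1][2] → acc 0, east 0, south 0

dataflow = OS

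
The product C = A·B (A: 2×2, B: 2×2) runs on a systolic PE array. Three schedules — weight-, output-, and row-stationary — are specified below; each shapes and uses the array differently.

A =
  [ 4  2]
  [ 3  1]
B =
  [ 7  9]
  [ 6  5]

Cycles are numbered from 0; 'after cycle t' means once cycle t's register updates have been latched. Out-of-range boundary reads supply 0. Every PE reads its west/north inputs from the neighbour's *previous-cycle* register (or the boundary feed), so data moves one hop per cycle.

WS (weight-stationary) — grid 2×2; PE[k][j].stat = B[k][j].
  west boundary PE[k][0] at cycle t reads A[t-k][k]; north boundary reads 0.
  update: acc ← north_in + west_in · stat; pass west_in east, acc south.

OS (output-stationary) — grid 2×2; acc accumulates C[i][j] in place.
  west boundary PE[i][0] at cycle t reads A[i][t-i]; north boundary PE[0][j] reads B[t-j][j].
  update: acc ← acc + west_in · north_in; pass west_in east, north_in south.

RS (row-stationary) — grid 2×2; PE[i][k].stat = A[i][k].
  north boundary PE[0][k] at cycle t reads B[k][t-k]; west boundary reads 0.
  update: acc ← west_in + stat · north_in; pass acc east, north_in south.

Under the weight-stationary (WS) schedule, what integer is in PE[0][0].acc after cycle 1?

PE[0][0].acc = 21

WS (2×2). Following PE[0][0] plus its west/north inputs:
  [0] (0,0) acc=28 (h:4 v:28)
  [1] (0,0) acc=21 (h:3 v:21)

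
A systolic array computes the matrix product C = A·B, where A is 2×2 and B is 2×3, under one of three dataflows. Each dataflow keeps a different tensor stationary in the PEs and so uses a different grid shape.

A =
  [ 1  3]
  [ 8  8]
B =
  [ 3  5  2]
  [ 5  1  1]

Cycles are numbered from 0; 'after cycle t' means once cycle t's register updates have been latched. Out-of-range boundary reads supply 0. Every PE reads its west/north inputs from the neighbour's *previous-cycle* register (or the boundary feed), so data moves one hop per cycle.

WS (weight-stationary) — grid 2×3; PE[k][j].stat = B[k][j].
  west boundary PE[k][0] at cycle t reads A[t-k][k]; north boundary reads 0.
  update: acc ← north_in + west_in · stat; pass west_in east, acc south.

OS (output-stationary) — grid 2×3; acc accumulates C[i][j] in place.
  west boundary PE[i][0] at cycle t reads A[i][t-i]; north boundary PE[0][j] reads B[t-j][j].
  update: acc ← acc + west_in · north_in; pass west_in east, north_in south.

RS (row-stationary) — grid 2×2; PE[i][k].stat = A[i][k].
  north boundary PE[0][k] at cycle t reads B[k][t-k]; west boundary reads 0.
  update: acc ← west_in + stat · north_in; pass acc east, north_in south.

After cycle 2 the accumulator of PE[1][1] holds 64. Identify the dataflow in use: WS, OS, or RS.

— WS: 2×3; PE[1][1] trace:
  @0  [1,1]  acc 0  |  →0  ↓0
  @1  [1,1]  acc 0  |  →0  ↓0
  @2  [1,1]  acc 8  |  →3  ↓8
— OS: 2×3; PE[1][1] trace:
  @0  [1,1]  acc 0  |  →0  ↓0
  @1  [1,1]  acc 0  |  →0  ↓0
  @2  [1,1]  acc 40  |  →8  ↓5
— RS: 2×2; PE[1][1] trace:
  @0  [1,1]  acc 0  |  →0  ↓0
  @1  [1,1]  acc 0  |  →0  ↓0
  @2  [1,1]  acc 64  |  →64  ↓5

dataflow = RS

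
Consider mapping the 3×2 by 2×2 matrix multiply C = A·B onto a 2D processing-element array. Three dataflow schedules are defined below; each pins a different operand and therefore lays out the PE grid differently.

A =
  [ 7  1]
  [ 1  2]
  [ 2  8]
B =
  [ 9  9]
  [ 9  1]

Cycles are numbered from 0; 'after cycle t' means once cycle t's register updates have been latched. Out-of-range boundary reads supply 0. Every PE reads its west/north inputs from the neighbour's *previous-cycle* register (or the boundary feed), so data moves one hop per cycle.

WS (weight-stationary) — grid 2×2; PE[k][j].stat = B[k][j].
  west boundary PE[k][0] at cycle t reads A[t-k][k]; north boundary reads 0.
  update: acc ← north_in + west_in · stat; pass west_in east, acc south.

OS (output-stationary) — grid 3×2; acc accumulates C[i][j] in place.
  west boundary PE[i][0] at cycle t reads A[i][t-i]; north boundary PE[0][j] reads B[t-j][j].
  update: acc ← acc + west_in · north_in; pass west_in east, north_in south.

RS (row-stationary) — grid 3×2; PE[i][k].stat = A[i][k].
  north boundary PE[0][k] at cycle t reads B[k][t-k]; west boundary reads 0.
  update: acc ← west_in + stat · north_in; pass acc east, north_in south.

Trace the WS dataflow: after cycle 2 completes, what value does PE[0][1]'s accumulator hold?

WS (2×2). Following PE[0][1] plus its west/north inputs:
  @0  [0,0]  acc 63  |  →7  ↓63
  @0  [0,1]  acc 0  |  →0  ↓0
  @1  [0,0]  acc 9  |  →1  ↓9
  @1  [0,1]  acc 63  |  →7  ↓63
  @2  [0,0]  acc 18  |  →2  ↓18
  @2  [0,1]  acc 9  |  →1  ↓9

PE[0][1].acc = 9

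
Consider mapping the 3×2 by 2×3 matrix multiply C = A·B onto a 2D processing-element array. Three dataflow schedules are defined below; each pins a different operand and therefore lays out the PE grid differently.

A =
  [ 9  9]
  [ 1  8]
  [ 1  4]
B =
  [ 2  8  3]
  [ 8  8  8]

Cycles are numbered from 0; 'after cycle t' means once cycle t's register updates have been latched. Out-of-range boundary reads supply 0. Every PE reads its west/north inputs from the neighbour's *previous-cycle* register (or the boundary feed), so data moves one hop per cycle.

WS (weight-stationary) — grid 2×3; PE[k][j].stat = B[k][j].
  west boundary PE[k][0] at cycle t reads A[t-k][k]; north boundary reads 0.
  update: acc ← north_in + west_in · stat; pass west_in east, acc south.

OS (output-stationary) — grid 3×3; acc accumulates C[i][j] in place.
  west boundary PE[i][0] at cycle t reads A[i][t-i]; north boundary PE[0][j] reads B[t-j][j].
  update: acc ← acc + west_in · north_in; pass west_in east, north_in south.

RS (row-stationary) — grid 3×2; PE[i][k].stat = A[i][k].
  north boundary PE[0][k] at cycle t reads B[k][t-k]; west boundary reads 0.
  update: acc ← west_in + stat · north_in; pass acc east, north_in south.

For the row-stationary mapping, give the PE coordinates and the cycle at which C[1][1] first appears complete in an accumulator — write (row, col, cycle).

(row, col, cycle) = (1, 1, 3)

RS: C[1][1] accumulates in PE[1][1]:
  0: (1,1).acc=0  regs=<0,0>
  1: (1,1).acc=0  regs=<0,0>
  2: (1,1).acc=66  regs=<66,8>
  3: (1,1).acc=72  regs=<72,8>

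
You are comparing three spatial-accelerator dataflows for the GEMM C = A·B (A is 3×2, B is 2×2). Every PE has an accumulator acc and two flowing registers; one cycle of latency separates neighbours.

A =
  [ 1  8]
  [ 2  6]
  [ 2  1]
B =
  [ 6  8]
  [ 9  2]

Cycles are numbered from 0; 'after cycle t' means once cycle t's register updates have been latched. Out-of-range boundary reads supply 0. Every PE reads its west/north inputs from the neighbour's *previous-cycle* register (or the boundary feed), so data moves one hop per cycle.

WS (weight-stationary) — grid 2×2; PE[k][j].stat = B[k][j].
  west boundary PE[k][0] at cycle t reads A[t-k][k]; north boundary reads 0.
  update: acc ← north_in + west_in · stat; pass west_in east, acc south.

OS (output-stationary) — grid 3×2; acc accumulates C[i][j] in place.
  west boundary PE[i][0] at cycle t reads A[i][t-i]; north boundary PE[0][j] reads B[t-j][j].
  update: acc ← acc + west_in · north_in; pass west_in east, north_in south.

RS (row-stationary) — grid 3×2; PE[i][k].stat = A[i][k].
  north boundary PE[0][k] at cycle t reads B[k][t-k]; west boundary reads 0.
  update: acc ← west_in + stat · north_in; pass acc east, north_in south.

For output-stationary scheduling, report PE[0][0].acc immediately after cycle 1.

PE[0][0].acc = 78

OS 3×2: PE[0][0] cycle-by-cycle (with neighbour feeds):
  [0] (0,0) acc=6 (h:1 v:6)
  [1] (0,0) acc=78 (h:8 v:9)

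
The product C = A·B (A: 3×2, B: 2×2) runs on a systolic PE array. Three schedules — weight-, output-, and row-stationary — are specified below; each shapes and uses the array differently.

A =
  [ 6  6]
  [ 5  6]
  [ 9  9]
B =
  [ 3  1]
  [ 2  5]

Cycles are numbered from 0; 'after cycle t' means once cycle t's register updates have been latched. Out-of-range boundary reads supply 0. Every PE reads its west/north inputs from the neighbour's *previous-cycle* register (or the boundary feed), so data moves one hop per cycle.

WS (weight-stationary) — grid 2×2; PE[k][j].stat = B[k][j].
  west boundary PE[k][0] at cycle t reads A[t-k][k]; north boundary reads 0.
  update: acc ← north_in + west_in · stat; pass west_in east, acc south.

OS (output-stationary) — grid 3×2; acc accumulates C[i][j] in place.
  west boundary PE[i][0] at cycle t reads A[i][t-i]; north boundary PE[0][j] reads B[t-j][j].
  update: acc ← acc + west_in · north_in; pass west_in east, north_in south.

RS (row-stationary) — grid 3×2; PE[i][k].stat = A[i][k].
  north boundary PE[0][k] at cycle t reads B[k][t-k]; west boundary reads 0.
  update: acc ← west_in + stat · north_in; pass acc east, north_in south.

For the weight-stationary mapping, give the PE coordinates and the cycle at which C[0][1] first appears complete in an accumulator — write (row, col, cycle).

(row, col, cycle) = (1, 1, 2)

WS — PE[1][1] is where C[0][1] collects:
  0: (1,1).acc=0  regs=<0,0>
  1: (1,1).acc=0  regs=<0,0>
  2: (1,1).acc=36  regs=<6,36>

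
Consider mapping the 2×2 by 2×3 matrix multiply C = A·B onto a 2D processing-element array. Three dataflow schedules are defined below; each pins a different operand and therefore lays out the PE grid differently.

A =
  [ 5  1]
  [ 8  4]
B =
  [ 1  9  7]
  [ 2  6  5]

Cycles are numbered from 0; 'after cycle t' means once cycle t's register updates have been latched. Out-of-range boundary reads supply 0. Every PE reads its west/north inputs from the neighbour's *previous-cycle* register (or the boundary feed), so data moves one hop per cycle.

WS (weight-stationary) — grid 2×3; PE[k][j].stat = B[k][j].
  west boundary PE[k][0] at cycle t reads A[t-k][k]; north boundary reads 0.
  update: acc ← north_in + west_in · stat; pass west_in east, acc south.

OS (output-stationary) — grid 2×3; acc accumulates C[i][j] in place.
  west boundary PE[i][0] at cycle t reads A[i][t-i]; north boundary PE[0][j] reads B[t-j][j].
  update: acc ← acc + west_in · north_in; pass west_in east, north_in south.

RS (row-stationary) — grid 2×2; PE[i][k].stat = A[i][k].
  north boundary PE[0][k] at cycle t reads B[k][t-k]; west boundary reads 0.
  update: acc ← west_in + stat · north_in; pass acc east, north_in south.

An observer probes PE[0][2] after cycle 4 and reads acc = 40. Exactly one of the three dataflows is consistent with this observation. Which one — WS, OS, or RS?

dataflow = OS

WS (2×3 grid), PE[0][2]:
  0: (0,2).acc=0  regs=<0,0>
  1: (0,2).acc=0  regs=<0,0>
  2: (0,2).acc=35  regs=<5,35>
  3: (0,2).acc=56  regs=<8,56>
  4: (0,2).acc=0  regs=<0,0>
OS (2×3 grid), PE[0][2]:
  0: (0,2).acc=0  regs=<0,0>
  1: (0,2).acc=0  regs=<0,0>
  2: (0,2).acc=35  regs=<5,7>
  3: (0,2).acc=40  regs=<1,5>
  4: (0,2).acc=40  regs=<0,0>
RS (2×2): PE[0][2] does not exist.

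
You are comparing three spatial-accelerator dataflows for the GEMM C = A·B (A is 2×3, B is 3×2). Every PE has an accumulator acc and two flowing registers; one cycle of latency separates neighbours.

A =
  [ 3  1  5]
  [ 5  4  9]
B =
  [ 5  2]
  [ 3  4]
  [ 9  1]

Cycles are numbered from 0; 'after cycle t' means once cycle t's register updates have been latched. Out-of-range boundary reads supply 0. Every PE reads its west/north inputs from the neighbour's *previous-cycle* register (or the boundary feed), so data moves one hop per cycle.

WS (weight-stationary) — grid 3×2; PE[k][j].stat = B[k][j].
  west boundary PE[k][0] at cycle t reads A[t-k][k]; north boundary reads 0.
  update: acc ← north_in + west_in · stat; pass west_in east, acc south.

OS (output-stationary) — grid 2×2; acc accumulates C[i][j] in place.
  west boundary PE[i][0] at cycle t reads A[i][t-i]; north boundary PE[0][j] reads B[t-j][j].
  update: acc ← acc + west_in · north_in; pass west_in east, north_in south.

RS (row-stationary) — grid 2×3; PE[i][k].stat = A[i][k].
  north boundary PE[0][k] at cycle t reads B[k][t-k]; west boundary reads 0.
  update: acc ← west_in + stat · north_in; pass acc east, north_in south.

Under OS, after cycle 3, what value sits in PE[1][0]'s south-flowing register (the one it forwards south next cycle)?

OS on a 2×2 grid — tracing PE[1][0] and its feeders:
  after 0 — PE[0][0] acc=15, pass-E 3, pass-S 5
  after 0 — PE[1][0] acc=0, pass-E 0, pass-S 0
  after 1 — PE[0][0] acc=18, pass-E 1, pass-S 3
  after 1 — PE[1][0] acc=25, pass-E 5, pass-S 5
  after 2 — PE[0][0] acc=63, pass-E 5, pass-S 9
  after 2 — PE[1][0] acc=37, pass-E 4, pass-S 3
  after 3 — PE[0][0] acc=63, pass-E 0, pass-S 0
  after 3 — PE[1][0] acc=118, pass-E 9, pass-S 9

register = 9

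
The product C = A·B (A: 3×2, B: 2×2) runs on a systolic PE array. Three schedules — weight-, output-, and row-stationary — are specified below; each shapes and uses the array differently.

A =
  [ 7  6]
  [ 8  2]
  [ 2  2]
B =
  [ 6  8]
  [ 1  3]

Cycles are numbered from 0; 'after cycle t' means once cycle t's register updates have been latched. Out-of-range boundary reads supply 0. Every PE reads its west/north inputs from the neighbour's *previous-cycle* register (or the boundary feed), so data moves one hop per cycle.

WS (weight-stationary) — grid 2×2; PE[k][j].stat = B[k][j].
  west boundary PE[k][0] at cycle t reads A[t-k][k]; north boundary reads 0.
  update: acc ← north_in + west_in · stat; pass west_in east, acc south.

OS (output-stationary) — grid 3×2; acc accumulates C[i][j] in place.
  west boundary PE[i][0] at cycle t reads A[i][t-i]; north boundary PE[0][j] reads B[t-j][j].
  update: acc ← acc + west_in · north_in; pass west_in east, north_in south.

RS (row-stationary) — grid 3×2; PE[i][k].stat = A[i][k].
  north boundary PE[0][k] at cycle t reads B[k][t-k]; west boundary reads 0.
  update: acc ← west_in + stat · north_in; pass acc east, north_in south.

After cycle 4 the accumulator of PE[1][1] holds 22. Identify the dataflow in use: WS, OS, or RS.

WS (2×2 grid), PE[1][1]:
  t=0 PE[1][1]: acc=0 h=0 v=0
  t=1 PE[1][1]: acc=0 h=0 v=0
  t=2 PE[1][1]: acc=74 h=6 v=74
  t=3 PE[1][1]: acc=70 h=2 v=70
  t=4 PE[1][1]: acc=22 h=2 v=22
OS (3×2 grid), PE[1][1]:
  t=0 PE[1][1]: acc=0 h=0 v=0
  t=1 PE[1][1]: acc=0 h=0 v=0
  t=2 PE[1][1]: acc=64 h=8 v=8
  t=3 PE[1][1]: acc=70 h=2 v=3
  t=4 PE[1][1]: acc=70 h=0 v=0
RS (3×2 grid), PE[1][1]:
  t=0 PE[1][1]: acc=0 h=0 v=0
  t=1 PE[1][1]: acc=0 h=0 v=0
  t=2 PE[1][1]: acc=50 h=50 v=1
  t=3 PE[1][1]: acc=70 h=70 v=3
  t=4 PE[1][1]: acc=0 h=0 v=0

dataflow = WS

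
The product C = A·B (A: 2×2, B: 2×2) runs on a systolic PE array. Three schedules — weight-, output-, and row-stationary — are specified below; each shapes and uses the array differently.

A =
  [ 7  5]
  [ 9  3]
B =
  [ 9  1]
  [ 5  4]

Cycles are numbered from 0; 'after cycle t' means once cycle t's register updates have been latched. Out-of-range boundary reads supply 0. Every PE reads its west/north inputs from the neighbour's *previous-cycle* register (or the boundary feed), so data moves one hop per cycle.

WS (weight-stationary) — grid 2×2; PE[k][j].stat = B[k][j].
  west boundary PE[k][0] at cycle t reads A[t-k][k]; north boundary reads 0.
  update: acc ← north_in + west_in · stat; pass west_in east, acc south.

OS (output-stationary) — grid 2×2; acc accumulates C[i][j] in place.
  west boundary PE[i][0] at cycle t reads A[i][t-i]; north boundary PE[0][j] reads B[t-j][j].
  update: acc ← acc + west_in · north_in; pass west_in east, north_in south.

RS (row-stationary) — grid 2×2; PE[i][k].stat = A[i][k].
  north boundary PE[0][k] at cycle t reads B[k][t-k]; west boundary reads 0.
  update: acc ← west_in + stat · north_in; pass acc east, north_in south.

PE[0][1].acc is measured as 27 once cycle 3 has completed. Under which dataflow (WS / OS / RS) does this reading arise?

— WS: 2×2; PE[0][1] trace:
  @0  [0,1]  acc 0  |  →0  ↓0
  @1  [0,1]  acc 7  |  →7  ↓7
  @2  [0,1]  acc 9  |  →9  ↓9
  @3  [0,1]  acc 0  |  →0  ↓0
— OS: 2×2; PE[0][1] trace:
  @0  [0,1]  acc 0  |  →0  ↓0
  @1  [0,1]  acc 7  |  →7  ↓1
  @2  [0,1]  acc 27  |  →5  ↓4
  @3  [0,1]  acc 27  |  →0  ↓0
— RS: 2×2; PE[0][1] trace:
  @0  [0,1]  acc 0  |  →0  ↓0
  @1  [0,1]  acc 88  |  →88  ↓5
  @2  [0,1]  acc 27  |  →27  ↓4
  @3  [0,1]  acc 0  |  →0  ↓0

dataflow = OS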